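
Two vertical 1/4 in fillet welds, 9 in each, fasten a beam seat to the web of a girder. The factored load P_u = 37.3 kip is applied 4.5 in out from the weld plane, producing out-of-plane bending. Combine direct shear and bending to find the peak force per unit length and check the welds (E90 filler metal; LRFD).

f_max ≈ 6.55 kip/in; adequate

E90XX → F_EXX = 90 ksi.
L_w = 2 × 9 = 18 in; section modulus (unit throat) S = 2 × L²/6 = 27 in².
Direct shear f_v = P/L_w = 37.3/18 = 2.072 kip/in.
Moment M = P × e = 37.3 × 4.5 = 167.85 kip·in; bending f_b = M/S = 6.217 kip/in.
f_max = √(f_v² + f_b²) = √(2.072² + 6.217²) = 6.553 kip/in.
φr_n = 0.75 × 0.6 × 90 × (0.707 × 0.25) = 7.158 kip/in → adequate.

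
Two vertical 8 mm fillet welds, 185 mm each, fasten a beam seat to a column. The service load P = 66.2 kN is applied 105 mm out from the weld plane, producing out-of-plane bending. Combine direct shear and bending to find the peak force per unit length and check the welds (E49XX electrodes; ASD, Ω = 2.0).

E49XX → F_EXX = 490 MPa.
L_w = 2 × 185 = 370 mm; section modulus (unit throat) S = 2 × L²/6 = 11410 mm².
Direct shear f_v = P/L_w = 66.2×10³/370 = 178.9 N/mm.
Moment M = P × e = 66.2×10³ × 105 = 6951000 N·mm; bending f_b = M/S = 609.3 N/mm.
f_max = √(f_v² + f_b²) = √(178.9² + 609.3²) = 635 N/mm.
r_n/Ω = (1/2.0) × 0.6 × 490 × (0.707 × 8) = 831.4 N/mm → adequate.

f_max ≈ 635 N/mm; adequate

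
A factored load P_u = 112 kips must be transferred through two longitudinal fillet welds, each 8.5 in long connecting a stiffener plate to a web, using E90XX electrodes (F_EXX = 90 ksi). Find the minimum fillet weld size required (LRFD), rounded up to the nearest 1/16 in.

Total weld length L = 17 in.
Required throat t_e = P_u / (φ × 0.6 F_EXX × L) = 112 / (0.75 × 0.6 × 90 × 17) = 0.1627 in.
Required leg w = t_e / 0.707 = 0.2301 in → use 1/4 in.

w = 1/4 in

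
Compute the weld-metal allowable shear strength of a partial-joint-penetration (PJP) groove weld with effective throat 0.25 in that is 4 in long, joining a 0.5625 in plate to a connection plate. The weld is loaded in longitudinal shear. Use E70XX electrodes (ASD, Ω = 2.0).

R_n/Ω ≈ 21 kips

E70XX → F_EXX = 70 ksi.
Effective throat (given) t_e = 0.25 in.
A_we = 0.25 × 4 = 1 in².
F_nw = 0.6 F_EXX = 42 ksi.
R_n/Ω = (42 × 1) / 2.0 = 21 kips.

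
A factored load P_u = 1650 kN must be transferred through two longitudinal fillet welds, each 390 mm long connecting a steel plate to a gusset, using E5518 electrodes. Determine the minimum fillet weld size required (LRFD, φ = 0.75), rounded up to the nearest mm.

w = 13 mm

E55XX → F_EXX = 550 MPa.
Total weld length L = 780 mm.
Required throat t_e = P_u / (φ × 0.6 F_EXX × L) = 1650 / (0.75 × 0.6 × 550 × 780 × 10⁻³) = 8.547 mm.
Required leg w = t_e / 0.707 = 12.09 mm → use 13 mm.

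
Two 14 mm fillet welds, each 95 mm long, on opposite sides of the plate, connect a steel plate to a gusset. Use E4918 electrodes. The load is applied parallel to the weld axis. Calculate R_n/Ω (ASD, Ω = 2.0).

R_n/Ω ≈ 276 kN

E49XX → F_EXX = 490 MPa.
Effective throat t_e = 0.707 × 14 = 9.898 mm.
Total length L = 190 mm; A_we = 9.898 × 190 = 1881 mm².
F_nw = 0.6 F_EXX = 0.6 × 490 = 294 MPa.
R_n = 294 × 1881 × 10⁻³ = 552.9 kN; R_n/Ω = 552.9/2.0 = 276.5 kN.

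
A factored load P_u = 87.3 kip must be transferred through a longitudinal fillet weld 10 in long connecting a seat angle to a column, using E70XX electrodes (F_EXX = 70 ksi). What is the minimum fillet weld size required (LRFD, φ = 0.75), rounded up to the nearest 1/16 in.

w = 7/16 in

Total weld length L = 10 in.
Required throat t_e = P_u / (φ × 0.6 F_EXX × L) = 87.3 / (0.75 × 0.6 × 70 × 10) = 0.2771 in.
Required leg w = t_e / 0.707 = 0.392 in → use 7/16 in.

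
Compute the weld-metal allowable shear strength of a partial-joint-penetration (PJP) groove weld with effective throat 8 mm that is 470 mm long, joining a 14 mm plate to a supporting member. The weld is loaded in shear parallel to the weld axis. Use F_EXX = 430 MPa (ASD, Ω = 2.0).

R_n/Ω ≈ 485 kN

Effective throat (given) t_e = 8 mm.
A_we = 8 × 470 = 3760 mm².
F_nw = 0.6 F_EXX = 258 MPa.
R_n/Ω = (258 × 3760) / 2.0 × 10⁻³ = 485 kN.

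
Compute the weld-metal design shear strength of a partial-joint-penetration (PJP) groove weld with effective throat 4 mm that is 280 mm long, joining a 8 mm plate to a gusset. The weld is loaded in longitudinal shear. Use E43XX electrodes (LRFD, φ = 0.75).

φR_n ≈ 217 kN

E43XX → F_EXX = 430 MPa.
Effective throat (given) t_e = 4 mm.
A_we = 4 × 280 = 1120 mm².
F_nw = 0.6 F_EXX = 258 MPa.
φR_n = 0.75 × 258 × 1120 × 10⁻³ = 216.7 kN.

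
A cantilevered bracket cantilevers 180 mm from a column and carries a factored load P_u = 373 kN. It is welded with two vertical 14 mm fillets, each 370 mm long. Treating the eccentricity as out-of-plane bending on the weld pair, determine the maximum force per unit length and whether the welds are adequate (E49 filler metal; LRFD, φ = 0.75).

f_max ≈ 1560 N/mm; adequate

E49XX → F_EXX = 490 MPa.
L_w = 2 × 370 = 740 mm; section modulus (unit throat) S = 2 × L²/6 = 45630 mm².
Direct shear f_v = P/L_w = 373×10³/740 = 504.1 N/mm.
Moment M = P × e = 373×10³ × 180 = 67140000 N·mm; bending f_b = M/S = 1471 N/mm.
f_max = √(f_v² + f_b²) = √(504.1² + 1471²) = 1555 N/mm.
φr_n = 0.75 × 0.6 × 490 × (0.707 × 14) = 2183 N/mm → adequate.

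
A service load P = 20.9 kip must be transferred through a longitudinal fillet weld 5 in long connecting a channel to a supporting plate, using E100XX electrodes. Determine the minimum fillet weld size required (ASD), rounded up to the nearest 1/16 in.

w = 1/4 in

E100XX → F_EXX = 100 ksi.
Total weld length L = 5 in.
Required throat t_e = P × Ω / (0.6 F_EXX × L) = 20.9 × 2.0 / (0.6 × 100 × 5) = 0.1393 in.
Required leg w = t_e / 0.707 = 0.1971 in → use 1/4 in.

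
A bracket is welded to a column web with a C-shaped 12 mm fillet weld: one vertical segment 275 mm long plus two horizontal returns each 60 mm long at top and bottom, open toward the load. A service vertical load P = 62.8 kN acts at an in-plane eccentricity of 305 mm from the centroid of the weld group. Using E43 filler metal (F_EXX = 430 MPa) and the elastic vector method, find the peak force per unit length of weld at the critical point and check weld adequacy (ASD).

f_max ≈ 753 N/mm; adequate

Total weld length L_w = 395 mm. Treat welds as unit-width lines.
Centroid: x̄ = 2×60×30 / 395 = 9.114 mm from the vertical weld.
Polar moment about centroid: J = I_x + I_y = [275³/12 + 2×60×137.5²] + [275×9.114² + 2(60³/12 + 60×20.89²)] = 4113000 mm³.
Direct shear f_v = P/L_w = 62.8×10³ / 395 = 159 N/mm (vertical).
Torsion M = P·e = 62.8×10³ × 305 = 19154000 N·mm.
Critical point at (x, y) = (50.89, 137.5) from centroid. f_tx = M·y/J = 640.3 N/mm; f_ty = M·x/J = 237 N/mm.
Resultant f_max = √[f_tx² + (f_v + f_ty)²] = √[640.3² + (159 + 237)²] = 752.9 N/mm.
Capacity per unit length: r_n/Ω = (1/2.0) × 0.6 × 430 × (0.707 × 12) = 1094 N/mm.
752.9 ≤ 1094 → adequate.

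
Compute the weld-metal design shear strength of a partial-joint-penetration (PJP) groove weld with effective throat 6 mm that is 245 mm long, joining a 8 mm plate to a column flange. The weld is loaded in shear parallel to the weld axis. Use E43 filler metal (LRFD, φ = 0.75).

E43XX → F_EXX = 430 MPa.
Effective throat (given) t_e = 6 mm.
A_we = 6 × 245 = 1470 mm².
F_nw = 0.6 F_EXX = 258 MPa.
φR_n = 0.75 × 258 × 1470 × 10⁻³ = 284.4 kN.

φR_n ≈ 284 kN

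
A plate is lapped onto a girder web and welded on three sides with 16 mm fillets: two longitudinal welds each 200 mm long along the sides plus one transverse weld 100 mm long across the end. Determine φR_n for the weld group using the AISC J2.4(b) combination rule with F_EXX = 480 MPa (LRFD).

φR_n ≈ 1220 kN

t_e = 0.707 × 16 = 11.31 mm.
R_nwl = 0.6 × 480 × 11.31 × 400 × 10⁻³ = 1303 kN (longitudinal, 2 welds).
R_nwt = 0.6 × 480 × 11.31 × 100 × 10⁻³ = 325.8 kN (transverse, base value).
(i) R_nwl + R_nwt = 1629 kN; (ii) 0.85 R_nwl + 1.5 R_nwt = 1596 kN.
R_n = max = 1629 kN [governs: (i)]; φR_n = 1222 kN.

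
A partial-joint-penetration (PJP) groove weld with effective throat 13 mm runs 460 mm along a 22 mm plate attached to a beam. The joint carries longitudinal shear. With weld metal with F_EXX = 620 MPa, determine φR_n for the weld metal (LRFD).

φR_n ≈ 1670 kN

Effective throat (given) t_e = 13 mm.
A_we = 13 × 460 = 5980 mm².
F_nw = 0.6 F_EXX = 372 MPa.
φR_n = 0.75 × 372 × 5980 × 10⁻³ = 1668 kN.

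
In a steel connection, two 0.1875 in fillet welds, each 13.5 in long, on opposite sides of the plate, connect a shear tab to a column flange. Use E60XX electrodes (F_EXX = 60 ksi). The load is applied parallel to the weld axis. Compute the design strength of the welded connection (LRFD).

φR_n ≈ 96.6 kip

Effective throat t_e = 0.707 × 0.1875 = 0.1326 in.
Total length L = 27 in; A_we = 0.1326 × 27 = 3.579 in².
F_nw = 0.6 F_EXX = 0.6 × 60 = 36 ksi.
φR_n = 0.75 × 36 × 3.579 = 96.64 kip.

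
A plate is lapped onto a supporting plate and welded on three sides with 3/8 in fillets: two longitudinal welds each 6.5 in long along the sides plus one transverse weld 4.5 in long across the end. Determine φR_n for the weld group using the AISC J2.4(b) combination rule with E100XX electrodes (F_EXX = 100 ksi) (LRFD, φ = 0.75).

φR_n ≈ 212 kips

t_e = 0.707 × 0.375 = 0.2651 in.
R_nwl = 0.6 × 100 × 0.2651 × 13 = 206.8 kips (longitudinal, 2 welds).
R_nwt = 0.6 × 100 × 0.2651 × 4.5 = 71.58 kips (transverse, base value).
(i) R_nwl + R_nwt = 278.4 kips; (ii) 0.85 R_nwl + 1.5 R_nwt = 283.2 kips.
R_n = max = 283.2 kips [governs: (ii)]; φR_n = 212.4 kips.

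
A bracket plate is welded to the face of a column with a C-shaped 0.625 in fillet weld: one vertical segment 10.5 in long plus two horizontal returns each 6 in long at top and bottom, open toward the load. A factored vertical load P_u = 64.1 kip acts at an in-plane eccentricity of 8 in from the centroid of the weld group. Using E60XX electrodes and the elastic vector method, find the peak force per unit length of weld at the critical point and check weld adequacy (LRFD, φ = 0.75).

E60XX → F_EXX = 60 ksi.
Total weld length L_w = 22.5 in. Treat welds as unit-width lines.
Centroid: x̄ = 2×6×3 / 22.5 = 1.6 in from the vertical weld.
Polar moment about centroid: J = I_x + I_y = [10.5³/12 + 2×6×5.25²] + [10.5×1.6² + 2(6³/12 + 6×1.4²)] = 513.6 in³.
Direct shear f_v = P/L_w = 64.1 / 22.5 = 2.849 kip/in (vertical).
Torsion M = P·e = 64.1 × 8 = 512.8 kip·in.
Critical point at (x, y) = (4.4, 5.25) from centroid. f_tx = M·y/J = 5.242 kip/in; f_ty = M·x/J = 4.393 kip/in.
Resultant f_max = √[f_tx² + (f_v + f_ty)²] = √[5.242² + (2.849 + 4.393)²] = 8.94 kip/in.
Capacity per unit length: φr_n = 0.75 × 0.6 × 60 × (0.707 × 0.625) = 11.93 kip/in.
8.94 ≤ 11.93 → adequate.

f_max ≈ 8.94 kip/in; adequate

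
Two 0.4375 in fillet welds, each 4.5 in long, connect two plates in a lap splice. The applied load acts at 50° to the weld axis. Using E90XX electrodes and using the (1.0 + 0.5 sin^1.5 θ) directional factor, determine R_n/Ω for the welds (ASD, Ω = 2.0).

E90XX → F_EXX = 90 ksi.
t_e = 0.707 × 0.4375 = 0.3093 in; A_we = 0.3093 × 9 = 2.784 in².
Directional factor: 1.0 + 0.5 sin^1.5(50°) = 1.335.
F_nw = 0.6 × 90 × 1.335 = 72.1 ksi.
R_n/Ω = (72.1 × 2.784) / 2.0 = 100.4 kips.

R_n/Ω ≈ 100 kips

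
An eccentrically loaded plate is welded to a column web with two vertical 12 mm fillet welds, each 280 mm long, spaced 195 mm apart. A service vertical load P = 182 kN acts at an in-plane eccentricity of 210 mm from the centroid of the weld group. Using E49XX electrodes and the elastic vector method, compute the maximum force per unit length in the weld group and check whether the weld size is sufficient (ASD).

f_max ≈ 950 N/mm; adequate

E49XX → F_EXX = 490 MPa.
Total weld length L_w = 560 mm. Treat welds as unit-width lines.
Polar moment about centroid: J = 2[d³/12 + d(b/2)²] = 2[280³/12 + 280×97.5²] = 8982000 mm³.
Direct shear f_v = P/L_w = 182×10³ / 560 = 325 N/mm (vertical).
Torsion M = P·e = 182×10³ × 210 = 38220000 N·mm.
Critical point at (x, y) = (97.5, 140) from centroid. f_tx = M·y/J = 595.7 N/mm; f_ty = M·x/J = 414.9 N/mm.
Resultant f_max = √[f_tx² + (f_v + f_ty)²] = √[595.7² + (325 + 414.9)²] = 949.9 N/mm.
Capacity per unit length: r_n/Ω = (1/2.0) × 0.6 × 490 × (0.707 × 12) = 1247 N/mm.
949.9 ≤ 1247 → adequate.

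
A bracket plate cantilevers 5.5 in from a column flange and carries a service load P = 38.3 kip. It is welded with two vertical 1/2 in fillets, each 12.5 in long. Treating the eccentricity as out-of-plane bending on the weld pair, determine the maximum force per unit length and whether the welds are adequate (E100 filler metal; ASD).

f_max ≈ 4.32 kip/in; adequate

E100XX → F_EXX = 100 ksi.
L_w = 2 × 12.5 = 25 in; section modulus (unit throat) S = 2 × L²/6 = 52.08 in².
Direct shear f_v = P/L_w = 38.3/25 = 1.532 kip/in.
Moment M = P × e = 38.3 × 5.5 = 210.65 kip·in; bending f_b = M/S = 4.044 kip/in.
f_max = √(f_v² + f_b²) = √(1.532² + 4.044²) = 4.325 kip/in.
r_n/Ω = (1/2.0) × 0.6 × 100 × (0.707 × 0.5) = 10.6 kip/in → adequate.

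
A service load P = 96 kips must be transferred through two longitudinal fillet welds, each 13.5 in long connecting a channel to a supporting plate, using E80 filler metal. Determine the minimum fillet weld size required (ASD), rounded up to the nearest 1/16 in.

E80XX → F_EXX = 80 ksi.
Total weld length L = 27 in.
Required throat t_e = P × Ω / (0.6 F_EXX × L) = 96 × 2.0 / (0.6 × 80 × 27) = 0.1481 in.
Required leg w = t_e / 0.707 = 0.2095 in → use 1/4 in.

w = 1/4 in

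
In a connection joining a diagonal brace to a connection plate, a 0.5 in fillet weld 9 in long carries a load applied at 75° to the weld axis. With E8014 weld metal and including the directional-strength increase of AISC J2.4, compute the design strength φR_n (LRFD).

E80XX → F_EXX = 80 ksi.
t_e = 0.707 × 0.5 = 0.3535 in; A_we = 0.3535 × 9 = 3.181 in².
Directional factor: 1.0 + 0.5 sin^1.5(75°) = 1.475.
F_nw = 0.6 × 80 × 1.475 = 70.78 ksi.
φR_n = 0.75 × 70.78 × 3.181 = 168.9 kip.

φR_n ≈ 169 kip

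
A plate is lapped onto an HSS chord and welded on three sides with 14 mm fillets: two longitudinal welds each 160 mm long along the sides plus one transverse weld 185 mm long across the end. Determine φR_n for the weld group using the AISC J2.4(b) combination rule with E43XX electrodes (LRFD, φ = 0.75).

φR_n ≈ 1050 kN

E43XX → F_EXX = 430 MPa.
t_e = 0.707 × 14 = 9.898 mm.
R_nwl = 0.6 × 430 × 9.898 × 320 × 10⁻³ = 817.2 kN (longitudinal, 2 welds).
R_nwt = 0.6 × 430 × 9.898 × 185 × 10⁻³ = 472.4 kN (transverse, base value).
(i) R_nwl + R_nwt = 1290 kN; (ii) 0.85 R_nwl + 1.5 R_nwt = 1403 kN.
R_n = max = 1403 kN [governs: (ii)]; φR_n = 1052 kN.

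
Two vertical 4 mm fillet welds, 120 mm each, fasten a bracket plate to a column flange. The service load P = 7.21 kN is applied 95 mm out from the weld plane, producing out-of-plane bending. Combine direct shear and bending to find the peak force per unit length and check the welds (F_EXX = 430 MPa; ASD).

f_max ≈ 146 N/mm; adequate

L_w = 2 × 120 = 240 mm; section modulus (unit throat) S = 2 × L²/6 = 4800 mm².
Direct shear f_v = P/L_w = 7.21×10³/240 = 30.04 N/mm.
Moment M = P × e = 7.21×10³ × 95 = 684950 N·mm; bending f_b = M/S = 142.7 N/mm.
f_max = √(f_v² + f_b²) = √(30.04² + 142.7²) = 145.8 N/mm.
r_n/Ω = (1/2.0) × 0.6 × 430 × (0.707 × 4) = 364.8 N/mm → adequate.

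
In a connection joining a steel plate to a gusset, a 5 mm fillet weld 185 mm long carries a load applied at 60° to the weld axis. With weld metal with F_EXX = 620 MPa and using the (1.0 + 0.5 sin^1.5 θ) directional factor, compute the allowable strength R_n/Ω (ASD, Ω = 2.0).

t_e = 0.707 × 5 = 3.535 mm; A_we = 3.535 × 185 = 654 mm².
Directional factor: 1.0 + 0.5 sin^1.5(60°) = 1.403.
F_nw = 0.6 × 620 × 1.403 = 521.9 MPa.
R_n/Ω = (521.9 × 654) / 2.0 × 10⁻³ = 170.7 kN.

R_n/Ω ≈ 171 kN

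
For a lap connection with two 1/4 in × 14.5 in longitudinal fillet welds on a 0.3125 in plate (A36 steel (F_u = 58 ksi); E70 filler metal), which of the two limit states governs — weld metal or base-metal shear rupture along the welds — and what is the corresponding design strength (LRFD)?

E70XX → F_EXX = 70 ksi.
t_e = 0.707 × 0.25 = 0.1767 in; L = 29 in.
Weld metal: φR_n = 0.75 × 0.6 × 70 × 0.1767 × 29 = 161.5 kips.
Base metal (shear rupture): φR_n = 0.75 × 0.6 × 58 × 0.3125 × 29 = 236.5 kips.
Governing: weld metal.

φR_n ≈ 161 kips (weld metal governs)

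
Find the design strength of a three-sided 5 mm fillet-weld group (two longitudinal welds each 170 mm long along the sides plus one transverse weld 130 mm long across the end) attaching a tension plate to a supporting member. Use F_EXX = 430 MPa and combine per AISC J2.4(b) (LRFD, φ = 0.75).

t_e = 0.707 × 5 = 3.535 mm.
R_nwl = 0.6 × 430 × 3.535 × 340 × 10⁻³ = 310.1 kN (longitudinal, 2 welds).
R_nwt = 0.6 × 430 × 3.535 × 130 × 10⁻³ = 118.6 kN (transverse, base value).
(i) R_nwl + R_nwt = 428.7 kN; (ii) 0.85 R_nwl + 1.5 R_nwt = 441.4 kN.
R_n = max = 441.4 kN [governs: (ii)]; φR_n = 331.1 kN.

φR_n ≈ 331 kN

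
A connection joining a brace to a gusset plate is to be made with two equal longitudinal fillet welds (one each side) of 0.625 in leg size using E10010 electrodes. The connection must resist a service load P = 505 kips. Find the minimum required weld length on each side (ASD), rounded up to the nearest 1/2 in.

L = 19.5 in on each side

E100XX → F_EXX = 100 ksi.
Throat t_e = 0.707 × 0.625 = 0.4419 in.
r_n/Ω = (0.6 × 100 × 0.4419) / 2.0 = 13.26 kip/in.
L_req = P / (r_n/Ω) = 505 / 13.26 = 38.1 in total.
Per side: 38.1 / 2 = 19.05 in.
Round up → use L = 19.5 in on each side.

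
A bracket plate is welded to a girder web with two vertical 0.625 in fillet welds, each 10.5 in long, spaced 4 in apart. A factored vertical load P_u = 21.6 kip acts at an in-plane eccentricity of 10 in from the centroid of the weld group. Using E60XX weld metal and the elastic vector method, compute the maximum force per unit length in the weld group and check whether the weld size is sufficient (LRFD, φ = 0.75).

f_max ≈ 4.84 kip/in; adequate

E60XX → F_EXX = 60 ksi.
Total weld length L_w = 21 in. Treat welds as unit-width lines.
Polar moment about centroid: J = 2[d³/12 + d(b/2)²] = 2[10.5³/12 + 10.5×2²] = 276.9 in³.
Direct shear f_v = P/L_w = 21.6 / 21 = 1.029 kip/in (vertical).
Torsion M = P·e = 21.6 × 10 = 216 kip·in.
Critical point at (x, y) = (2, 5.25) from centroid. f_tx = M·y/J = 4.095 kip/in; f_ty = M·x/J = 1.56 kip/in.
Resultant f_max = √[f_tx² + (f_v + f_ty)²] = √[4.095² + (1.029 + 1.56)²] = 4.844 kip/in.
Capacity per unit length: φr_n = 0.75 × 0.6 × 60 × (0.707 × 0.625) = 11.93 kip/in.
4.844 ≤ 11.93 → adequate.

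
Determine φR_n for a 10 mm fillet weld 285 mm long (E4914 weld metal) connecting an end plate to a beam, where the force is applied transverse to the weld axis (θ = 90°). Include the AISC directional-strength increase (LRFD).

φR_n ≈ 666 kN

E49XX → F_EXX = 490 MPa.
t_e = 0.707 × 10 = 7.07 mm; A_we = 7.07 × 285 = 2015 mm².
Directional factor: 1.0 + 0.5 sin^1.5(90°) = 1.5.
F_nw = 0.6 × 490 × 1.5 = 441 MPa.
φR_n = 0.75 × 441 × 2015 × 10⁻³ = 666.4 kN.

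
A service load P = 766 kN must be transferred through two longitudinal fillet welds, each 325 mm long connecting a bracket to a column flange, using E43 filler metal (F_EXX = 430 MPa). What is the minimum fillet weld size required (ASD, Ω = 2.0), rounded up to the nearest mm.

w = 13 mm

Total weld length L = 650 mm.
Required throat t_e = P × Ω / (0.6 F_EXX × L) = 766 × 2.0 / (0.6 × 430 × 650 × 10⁻³) = 9.135 mm.
Required leg w = t_e / 0.707 = 12.92 mm → use 13 mm.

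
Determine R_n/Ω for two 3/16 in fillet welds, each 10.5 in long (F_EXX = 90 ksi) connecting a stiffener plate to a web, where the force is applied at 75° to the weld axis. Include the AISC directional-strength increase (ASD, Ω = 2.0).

t_e = 0.707 × 0.1875 = 0.1326 in; A_we = 0.1326 × 21 = 2.784 in².
Directional factor: 1.0 + 0.5 sin^1.5(75°) = 1.475.
F_nw = 0.6 × 90 × 1.475 = 79.63 ksi.
R_n/Ω = (79.63 × 2.784) / 2.0 = 110.8 kips.

R_n/Ω ≈ 111 kips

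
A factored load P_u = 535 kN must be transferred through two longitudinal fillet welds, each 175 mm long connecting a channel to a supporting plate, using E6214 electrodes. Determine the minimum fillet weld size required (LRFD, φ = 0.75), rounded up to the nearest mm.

w = 8 mm

E62XX → F_EXX = 620 MPa.
Total weld length L = 350 mm.
Required throat t_e = P_u / (φ × 0.6 F_EXX × L) = 535 / (0.75 × 0.6 × 620 × 350 × 10⁻³) = 5.479 mm.
Required leg w = t_e / 0.707 = 7.749 mm → use 8 mm.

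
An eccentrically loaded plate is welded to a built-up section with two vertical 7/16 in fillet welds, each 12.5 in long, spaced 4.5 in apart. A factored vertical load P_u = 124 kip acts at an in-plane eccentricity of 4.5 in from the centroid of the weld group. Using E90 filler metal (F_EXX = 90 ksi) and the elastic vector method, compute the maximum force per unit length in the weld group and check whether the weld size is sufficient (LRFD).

Total weld length L_w = 25 in. Treat welds as unit-width lines.
Polar moment about centroid: J = 2[d³/12 + d(b/2)²] = 2[12.5³/12 + 12.5×2.25²] = 452.1 in³.
Direct shear f_v = P/L_w = 124 / 25 = 4.96 kip/in (vertical).
Torsion M = P·e = 124 × 4.5 = 558 kip·in.
Critical point at (x, y) = (2.25, 6.25) from centroid. f_tx = M·y/J = 7.714 kip/in; f_ty = M·x/J = 2.777 kip/in.
Resultant f_max = √[f_tx² + (f_v + f_ty)²] = √[7.714² + (4.96 + 2.777)²] = 10.93 kip/in.
Capacity per unit length: φr_n = 0.75 × 0.6 × 90 × (0.707 × 0.4375) = 12.53 kip/in.
10.93 ≤ 12.53 → adequate.

f_max ≈ 10.9 kip/in; adequate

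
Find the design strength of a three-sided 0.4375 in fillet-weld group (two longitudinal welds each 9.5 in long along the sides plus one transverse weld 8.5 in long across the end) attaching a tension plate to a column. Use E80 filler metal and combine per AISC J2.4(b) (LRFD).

φR_n ≈ 322 kips

E80XX → F_EXX = 80 ksi.
t_e = 0.707 × 0.4375 = 0.3093 in.
R_nwl = 0.6 × 80 × 0.3093 × 19 = 282.1 kips (longitudinal, 2 welds).
R_nwt = 0.6 × 80 × 0.3093 × 8.5 = 126.2 kips (transverse, base value).
(i) R_nwl + R_nwt = 408.3 kips; (ii) 0.85 R_nwl + 1.5 R_nwt = 429.1 kips.
R_n = max = 429.1 kips [governs: (ii)]; φR_n = 321.8 kips.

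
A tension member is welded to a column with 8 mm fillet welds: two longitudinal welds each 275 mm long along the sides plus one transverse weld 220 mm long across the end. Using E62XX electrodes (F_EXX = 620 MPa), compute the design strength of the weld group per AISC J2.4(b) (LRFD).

t_e = 0.707 × 8 = 5.656 mm.
R_nwl = 0.6 × 620 × 5.656 × 550 × 10⁻³ = 1157 kN (longitudinal, 2 welds).
R_nwt = 0.6 × 620 × 5.656 × 220 × 10⁻³ = 462.9 kN (transverse, base value).
(i) R_nwl + R_nwt = 1620 kN; (ii) 0.85 R_nwl + 1.5 R_nwt = 1678 kN.
R_n = max = 1678 kN [governs: (ii)]; φR_n = 1258 kN.

φR_n ≈ 1260 kN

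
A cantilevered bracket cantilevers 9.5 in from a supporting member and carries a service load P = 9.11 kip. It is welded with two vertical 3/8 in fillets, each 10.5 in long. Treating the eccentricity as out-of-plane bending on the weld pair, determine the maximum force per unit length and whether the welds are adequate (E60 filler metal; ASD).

f_max ≈ 2.39 kip/in; adequate

E60XX → F_EXX = 60 ksi.
L_w = 2 × 10.5 = 21 in; section modulus (unit throat) S = 2 × L²/6 = 36.75 in².
Direct shear f_v = P/L_w = 9.11/21 = 0.4338 kip/in.
Moment M = P × e = 9.11 × 9.5 = 86.545 kip·in; bending f_b = M/S = 2.355 kip/in.
f_max = √(f_v² + f_b²) = √(0.4338² + 2.355²) = 2.395 kip/in.
r_n/Ω = (1/2.0) × 0.6 × 60 × (0.707 × 0.375) = 4.772 kip/in → adequate.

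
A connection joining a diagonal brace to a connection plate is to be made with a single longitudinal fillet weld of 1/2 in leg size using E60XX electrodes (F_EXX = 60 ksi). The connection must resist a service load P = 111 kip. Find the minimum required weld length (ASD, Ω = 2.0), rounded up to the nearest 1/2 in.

Throat t_e = 0.707 × 0.5 = 0.3535 in.
r_n/Ω = (0.6 × 60 × 0.3535) / 2.0 = 6.363 kip/in.
L_req = P / (r_n/Ω) = 111 / 6.363 = 17.44 in total.
Round up → use L = 17.5 in.

L = 17.5 in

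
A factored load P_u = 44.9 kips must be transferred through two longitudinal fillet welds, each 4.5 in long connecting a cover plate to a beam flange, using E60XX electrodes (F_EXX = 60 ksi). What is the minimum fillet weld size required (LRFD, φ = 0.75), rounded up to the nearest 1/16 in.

Total weld length L = 9 in.
Required throat t_e = P_u / (φ × 0.6 F_EXX × L) = 44.9 / (0.75 × 0.6 × 60 × 9) = 0.1848 in.
Required leg w = t_e / 0.707 = 0.2613 in → use 5/16 in.

w = 5/16 in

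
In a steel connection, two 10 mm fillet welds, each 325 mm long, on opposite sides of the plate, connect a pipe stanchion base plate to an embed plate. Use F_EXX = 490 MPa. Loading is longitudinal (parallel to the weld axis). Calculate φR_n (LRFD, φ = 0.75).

φR_n ≈ 1010 kN

Effective throat t_e = 0.707 × 10 = 7.07 mm.
Total length L = 650 mm; A_we = 7.07 × 650 = 4596 mm².
F_nw = 0.6 F_EXX = 0.6 × 490 = 294 MPa.
φR_n = 0.75 × 294 × 4596 × 10⁻³ = 1013 kN.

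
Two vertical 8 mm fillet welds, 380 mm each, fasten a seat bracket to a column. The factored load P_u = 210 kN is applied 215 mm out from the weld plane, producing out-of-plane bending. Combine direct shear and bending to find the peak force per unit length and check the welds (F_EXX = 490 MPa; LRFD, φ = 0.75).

L_w = 2 × 380 = 760 mm; section modulus (unit throat) S = 2 × L²/6 = 48130 mm².
Direct shear f_v = P/L_w = 210×10³/760 = 276.3 N/mm.
Moment M = P × e = 210×10³ × 215 = 45150000 N·mm; bending f_b = M/S = 938 N/mm.
f_max = √(f_v² + f_b²) = √(276.3² + 938²) = 977.9 N/mm.
φr_n = 0.75 × 0.6 × 490 × (0.707 × 8) = 1247 N/mm → adequate.

f_max ≈ 978 N/mm; adequate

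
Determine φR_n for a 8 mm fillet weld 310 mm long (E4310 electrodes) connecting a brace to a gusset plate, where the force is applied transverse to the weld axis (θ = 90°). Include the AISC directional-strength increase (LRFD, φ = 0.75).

φR_n ≈ 509 kN

E43XX → F_EXX = 430 MPa.
t_e = 0.707 × 8 = 5.656 mm; A_we = 5.656 × 310 = 1753 mm².
Directional factor: 1.0 + 0.5 sin^1.5(90°) = 1.5.
F_nw = 0.6 × 430 × 1.5 = 387 MPa.
φR_n = 0.75 × 387 × 1753 × 10⁻³ = 508.9 kN.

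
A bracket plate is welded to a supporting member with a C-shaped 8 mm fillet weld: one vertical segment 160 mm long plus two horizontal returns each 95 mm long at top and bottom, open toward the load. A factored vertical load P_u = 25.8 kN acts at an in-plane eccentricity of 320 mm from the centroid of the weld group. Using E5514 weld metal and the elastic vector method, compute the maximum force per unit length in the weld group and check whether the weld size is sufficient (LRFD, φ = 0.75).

f_max ≈ 512 N/mm; adequate

E55XX → F_EXX = 550 MPa.
Total weld length L_w = 350 mm. Treat welds as unit-width lines.
Centroid: x̄ = 2×95×47.5 / 350 = 25.79 mm from the vertical weld.
Polar moment about centroid: J = I_x + I_y = [160³/12 + 2×95×80²] + [160×25.79² + 2(95³/12 + 95×21.71²)] = 1896000 mm³.
Direct shear f_v = P/L_w = 25.8×10³ / 350 = 73.71 N/mm (vertical).
Torsion M = P·e = 25.8×10³ × 320 = 8256000 N·mm.
Critical point at (x, y) = (69.21, 80) from centroid. f_tx = M·y/J = 348.3 N/mm; f_ty = M·x/J = 301.4 N/mm.
Resultant f_max = √[f_tx² + (f_v + f_ty)²] = √[348.3² + (73.71 + 301.4)²] = 511.9 N/mm.
Capacity per unit length: φr_n = 0.75 × 0.6 × 550 × (0.707 × 8) = 1400 N/mm.
511.9 ≤ 1400 → adequate.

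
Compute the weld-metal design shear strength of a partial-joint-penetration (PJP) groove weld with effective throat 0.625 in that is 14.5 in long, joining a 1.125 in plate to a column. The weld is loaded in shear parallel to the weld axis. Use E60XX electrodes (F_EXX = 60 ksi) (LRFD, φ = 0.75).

Effective throat (given) t_e = 0.625 in.
A_we = 0.625 × 14.5 = 9.062 in².
F_nw = 0.6 F_EXX = 36 ksi.
φR_n = 0.75 × 36 × 9.062 = 244.7 kip.

φR_n ≈ 245 kip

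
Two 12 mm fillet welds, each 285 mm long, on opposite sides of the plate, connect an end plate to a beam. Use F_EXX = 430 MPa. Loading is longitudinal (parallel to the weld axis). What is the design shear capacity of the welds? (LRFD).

φR_n ≈ 936 kN

Effective throat t_e = 0.707 × 12 = 8.484 mm.
Total length L = 570 mm; A_we = 8.484 × 570 = 4836 mm².
F_nw = 0.6 F_EXX = 0.6 × 430 = 258 MPa.
φR_n = 0.75 × 258 × 4836 × 10⁻³ = 935.7 kN.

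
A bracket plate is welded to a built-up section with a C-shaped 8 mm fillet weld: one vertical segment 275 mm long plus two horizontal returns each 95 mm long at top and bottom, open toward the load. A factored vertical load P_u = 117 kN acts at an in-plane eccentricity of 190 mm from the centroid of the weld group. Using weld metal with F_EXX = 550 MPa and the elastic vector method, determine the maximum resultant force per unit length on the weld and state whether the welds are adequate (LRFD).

f_max ≈ 763 N/mm; adequate

Total weld length L_w = 465 mm. Treat welds as unit-width lines.
Centroid: x̄ = 2×95×47.5 / 465 = 19.41 mm from the vertical weld.
Polar moment about centroid: J = I_x + I_y = [275³/12 + 2×95×137.5²] + [275×19.41² + 2(95³/12 + 95×28.09²)] = 5722000 mm³.
Direct shear f_v = P/L_w = 117×10³ / 465 = 251.6 N/mm (vertical).
Torsion M = P·e = 117×10³ × 190 = 22230000 N·mm.
Critical point at (x, y) = (75.59, 137.5) from centroid. f_tx = M·y/J = 534.2 N/mm; f_ty = M·x/J = 293.7 N/mm.
Resultant f_max = √[f_tx² + (f_v + f_ty)²] = √[534.2² + (251.6 + 293.7)²] = 763.4 N/mm.
Capacity per unit length: φr_n = 0.75 × 0.6 × 550 × (0.707 × 8) = 1400 N/mm.
763.4 ≤ 1400 → adequate.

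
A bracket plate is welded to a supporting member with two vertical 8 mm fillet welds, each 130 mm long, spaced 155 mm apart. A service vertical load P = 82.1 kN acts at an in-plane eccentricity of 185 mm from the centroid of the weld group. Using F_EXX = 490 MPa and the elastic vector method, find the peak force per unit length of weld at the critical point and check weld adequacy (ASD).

f_max ≈ 1060 N/mm; NOT adequate

Total weld length L_w = 260 mm. Treat welds as unit-width lines.
Polar moment about centroid: J = 2[d³/12 + d(b/2)²] = 2[130³/12 + 130×77.5²] = 1928000 mm³.
Direct shear f_v = P/L_w = 82.1×10³ / 260 = 315.8 N/mm (vertical).
Torsion M = P·e = 82.1×10³ × 185 = 15188000 N·mm.
Critical point at (x, y) = (77.5, 65) from centroid. f_tx = M·y/J = 512.1 N/mm; f_ty = M·x/J = 610.6 N/mm.
Resultant f_max = √[f_tx² + (f_v + f_ty)²] = √[512.1² + (315.8 + 610.6)²] = 1058 N/mm.
Capacity per unit length: r_n/Ω = (1/2.0) × 0.6 × 490 × (0.707 × 8) = 831.4 N/mm.
1058 > 831.4 → NOT adequate.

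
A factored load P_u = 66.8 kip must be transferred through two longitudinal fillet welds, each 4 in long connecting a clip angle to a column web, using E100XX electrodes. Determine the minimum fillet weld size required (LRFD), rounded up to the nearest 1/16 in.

E100XX → F_EXX = 100 ksi.
Total weld length L = 8 in.
Required throat t_e = P_u / (φ × 0.6 F_EXX × L) = 66.8 / (0.75 × 0.6 × 100 × 8) = 0.1856 in.
Required leg w = t_e / 0.707 = 0.2625 in → use 5/16 in.

w = 5/16 in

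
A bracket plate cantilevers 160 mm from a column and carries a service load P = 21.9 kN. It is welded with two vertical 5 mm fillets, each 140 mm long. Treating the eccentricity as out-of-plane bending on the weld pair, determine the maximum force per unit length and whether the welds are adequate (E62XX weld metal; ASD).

E62XX → F_EXX = 620 MPa.
L_w = 2 × 140 = 280 mm; section modulus (unit throat) S = 2 × L²/6 = 6533 mm².
Direct shear f_v = P/L_w = 21.9×10³/280 = 78.21 N/mm.
Moment M = P × e = 21.9×10³ × 160 = 3504000 N·mm; bending f_b = M/S = 536.3 N/mm.
f_max = √(f_v² + f_b²) = √(78.21² + 536.3²) = 542 N/mm.
r_n/Ω = (1/2.0) × 0.6 × 620 × (0.707 × 5) = 657.5 N/mm → adequate.

f_max ≈ 542 N/mm; adequate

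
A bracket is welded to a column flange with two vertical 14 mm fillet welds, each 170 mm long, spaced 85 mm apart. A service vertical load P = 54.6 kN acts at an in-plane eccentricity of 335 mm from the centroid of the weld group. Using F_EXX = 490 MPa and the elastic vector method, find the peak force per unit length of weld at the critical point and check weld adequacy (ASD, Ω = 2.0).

Total weld length L_w = 340 mm. Treat welds as unit-width lines.
Polar moment about centroid: J = 2[d³/12 + d(b/2)²] = 2[170³/12 + 170×42.5²] = 1433000 mm³.
Direct shear f_v = P/L_w = 54.6×10³ / 340 = 160.6 N/mm (vertical).
Torsion M = P·e = 54.6×10³ × 335 = 18291000 N·mm.
Critical point at (x, y) = (42.5, 85) from centroid. f_tx = M·y/J = 1085 N/mm; f_ty = M·x/J = 542.5 N/mm.
Resultant f_max = √[f_tx² + (f_v + f_ty)²] = √[1085² + (160.6 + 542.5)²] = 1293 N/mm.
Capacity per unit length: r_n/Ω = (1/2.0) × 0.6 × 490 × (0.707 × 14) = 1455 N/mm.
1293 ≤ 1455 → adequate.

f_max ≈ 1290 N/mm; adequate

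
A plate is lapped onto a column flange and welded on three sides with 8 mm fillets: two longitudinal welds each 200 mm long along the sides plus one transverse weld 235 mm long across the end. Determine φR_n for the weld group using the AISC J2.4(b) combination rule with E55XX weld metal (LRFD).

φR_n ≈ 969 kN

E55XX → F_EXX = 550 MPa.
t_e = 0.707 × 8 = 5.656 mm.
R_nwl = 0.6 × 550 × 5.656 × 400 × 10⁻³ = 746.6 kN (longitudinal, 2 welds).
R_nwt = 0.6 × 550 × 5.656 × 235 × 10⁻³ = 438.6 kN (transverse, base value).
(i) R_nwl + R_nwt = 1185 kN; (ii) 0.85 R_nwl + 1.5 R_nwt = 1293 kN.
R_n = max = 1293 kN [governs: (ii)]; φR_n = 969.4 kN.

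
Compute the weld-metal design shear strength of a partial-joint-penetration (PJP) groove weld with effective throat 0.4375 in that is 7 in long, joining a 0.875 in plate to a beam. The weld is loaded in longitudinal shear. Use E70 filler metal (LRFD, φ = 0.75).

E70XX → F_EXX = 70 ksi.
Effective throat (given) t_e = 0.4375 in.
A_we = 0.4375 × 7 = 3.062 in².
F_nw = 0.6 F_EXX = 42 ksi.
φR_n = 0.75 × 42 × 3.062 = 96.47 kips.

φR_n ≈ 96.5 kips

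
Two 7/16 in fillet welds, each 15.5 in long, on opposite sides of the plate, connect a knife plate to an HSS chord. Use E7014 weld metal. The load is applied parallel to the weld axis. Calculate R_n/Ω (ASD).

E70XX → F_EXX = 70 ksi.
Effective throat t_e = 0.707 × 0.4375 = 0.3093 in.
Total length L = 31 in; A_we = 0.3093 × 31 = 9.589 in².
F_nw = 0.6 F_EXX = 0.6 × 70 = 42 ksi.
R_n = 42 × 9.589 = 402.7 kip; R_n/Ω = 402.7/2.0 = 201.4 kip.

R_n/Ω ≈ 201 kip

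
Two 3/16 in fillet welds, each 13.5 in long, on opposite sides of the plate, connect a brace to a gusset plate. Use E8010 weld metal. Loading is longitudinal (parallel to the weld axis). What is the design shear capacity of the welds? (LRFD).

E80XX → F_EXX = 80 ksi.
Effective throat t_e = 0.707 × 0.1875 = 0.1326 in.
Total length L = 27 in; A_we = 0.1326 × 27 = 3.579 in².
F_nw = 0.6 F_EXX = 0.6 × 80 = 48 ksi.
φR_n = 0.75 × 48 × 3.579 = 128.9 kips.

φR_n ≈ 129 kips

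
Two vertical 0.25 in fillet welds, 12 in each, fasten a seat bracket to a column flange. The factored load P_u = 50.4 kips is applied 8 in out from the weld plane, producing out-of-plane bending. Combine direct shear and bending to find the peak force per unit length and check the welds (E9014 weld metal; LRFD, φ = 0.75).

f_max ≈ 8.66 kip/in; NOT adequate

E90XX → F_EXX = 90 ksi.
L_w = 2 × 12 = 24 in; section modulus (unit throat) S = 2 × L²/6 = 48 in².
Direct shear f_v = P/L_w = 50.4/24 = 2.1 kip/in.
Moment M = P × e = 50.4 × 8 = 403.2 kip·in; bending f_b = M/S = 8.4 kip/in.
f_max = √(f_v² + f_b²) = √(2.1² + 8.4²) = 8.659 kip/in.
φr_n = 0.75 × 0.6 × 90 × (0.707 × 0.25) = 7.158 kip/in → NOT adequate.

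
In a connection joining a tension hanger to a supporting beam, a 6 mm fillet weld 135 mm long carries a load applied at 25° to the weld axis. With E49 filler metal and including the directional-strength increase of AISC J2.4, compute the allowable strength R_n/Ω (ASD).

E49XX → F_EXX = 490 MPa.
t_e = 0.707 × 6 = 4.242 mm; A_we = 4.242 × 135 = 572.7 mm².
Directional factor: 1.0 + 0.5 sin^1.5(25°) = 1.137.
F_nw = 0.6 × 490 × 1.137 = 334.4 MPa.
R_n/Ω = (334.4 × 572.7) / 2.0 × 10⁻³ = 95.75 kN.

R_n/Ω ≈ 95.7 kN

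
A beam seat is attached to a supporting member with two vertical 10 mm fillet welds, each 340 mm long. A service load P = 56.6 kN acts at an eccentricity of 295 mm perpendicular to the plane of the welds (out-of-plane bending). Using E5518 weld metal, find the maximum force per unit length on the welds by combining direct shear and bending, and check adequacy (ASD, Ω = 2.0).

E55XX → F_EXX = 550 MPa.
L_w = 2 × 340 = 680 mm; section modulus (unit throat) S = 2 × L²/6 = 38530 mm².
Direct shear f_v = P/L_w = 56.6×10³/680 = 83.24 N/mm.
Moment M = P × e = 56.6×10³ × 295 = 16697000 N·mm; bending f_b = M/S = 433.3 N/mm.
f_max = √(f_v² + f_b²) = √(83.24² + 433.3²) = 441.2 N/mm.
r_n/Ω = (1/2.0) × 0.6 × 550 × (0.707 × 10) = 1167 N/mm → adequate.

f_max ≈ 441 N/mm; adequate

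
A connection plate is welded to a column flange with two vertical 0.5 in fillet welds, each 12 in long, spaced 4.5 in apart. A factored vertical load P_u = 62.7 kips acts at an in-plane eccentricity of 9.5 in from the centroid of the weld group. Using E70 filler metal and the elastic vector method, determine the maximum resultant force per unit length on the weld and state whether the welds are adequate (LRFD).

f_max ≈ 10.5 kip/in; adequate

E70XX → F_EXX = 70 ksi.
Total weld length L_w = 24 in. Treat welds as unit-width lines.
Polar moment about centroid: J = 2[d³/12 + d(b/2)²] = 2[12³/12 + 12×2.25²] = 409.5 in³.
Direct shear f_v = P/L_w = 62.7 / 24 = 2.613 kip/in (vertical).
Torsion M = P·e = 62.7 × 9.5 = 595.65 kip·in.
Critical point at (x, y) = (2.25, 6) from centroid. f_tx = M·y/J = 8.727 kip/in; f_ty = M·x/J = 3.273 kip/in.
Resultant f_max = √[f_tx² + (f_v + f_ty)²] = √[8.727² + (2.613 + 3.273)²] = 10.53 kip/in.
Capacity per unit length: φr_n = 0.75 × 0.6 × 70 × (0.707 × 0.5) = 11.14 kip/in.
10.53 ≤ 11.14 → adequate.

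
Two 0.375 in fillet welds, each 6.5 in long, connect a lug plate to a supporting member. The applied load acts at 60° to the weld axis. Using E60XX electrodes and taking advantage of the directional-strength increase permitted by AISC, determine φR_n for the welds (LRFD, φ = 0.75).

E60XX → F_EXX = 60 ksi.
t_e = 0.707 × 0.375 = 0.2651 in; A_we = 0.2651 × 13 = 3.447 in².
Directional factor: 1.0 + 0.5 sin^1.5(60°) = 1.403.
F_nw = 0.6 × 60 × 1.403 = 50.51 ksi.
φR_n = 0.75 × 50.51 × 3.447 = 130.6 kip.

φR_n ≈ 131 kip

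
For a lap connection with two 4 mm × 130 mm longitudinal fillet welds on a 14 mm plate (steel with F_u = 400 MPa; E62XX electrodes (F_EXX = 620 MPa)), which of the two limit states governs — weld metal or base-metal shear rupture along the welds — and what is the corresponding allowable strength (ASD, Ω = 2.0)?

R_n/Ω ≈ 137 kN (weld metal governs)

t_e = 0.707 × 4 = 2.828 mm; L = 260 mm.
Weld metal: R_n/Ω = (1/2.0) × 0.6 × 620 × 2.828 × 260 × 10⁻³ = 136.8 kN.
Base metal (shear rupture): R_n/Ω = (1/2.0) × 0.6 × 400 × 14 × 260 × 10⁻³ = 436.8 kN.
Governing: weld metal.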